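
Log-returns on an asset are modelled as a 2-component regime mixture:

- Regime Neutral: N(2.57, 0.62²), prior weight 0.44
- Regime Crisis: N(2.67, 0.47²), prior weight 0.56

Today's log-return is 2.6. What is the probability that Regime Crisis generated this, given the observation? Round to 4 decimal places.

The responsibility of component k is w_k f_k(x) divided by Σ_j w_j f_j(x).
Normal densities:
  p_Neutral = 0.642702
  p_Crisis = 0.839451
Unnormalised posteriors:
  w_Neutral·p_Neutral = 0.44 × 0.642702 = 0.282789
  w_Crisis·p_Crisis = 0.56 × 0.839451 = 0.470093
Sum: 0.282789 + 0.470093 = 0.752882
P(Regime Crisis | 2.6) = 0.470093 / 0.752882 ≈ 0.6244

0.6244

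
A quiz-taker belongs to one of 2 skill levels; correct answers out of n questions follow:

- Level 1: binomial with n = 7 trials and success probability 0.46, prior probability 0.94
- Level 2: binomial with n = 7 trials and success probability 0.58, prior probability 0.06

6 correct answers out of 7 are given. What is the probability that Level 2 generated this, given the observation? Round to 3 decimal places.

The responsibility of component k is w_k f_k(x) divided by Σ_j w_j f_j(x).
Evaluate each component's likelihood at the observed value:
  p_1 = C(7,6)·0.46^6·0.54^1 = 7·0.0094743·0.54 = 0.0358128
  p_2 = C(7,6)·0.58^6·0.42^1 = 7·0.0380687·0.42 = 0.111922
Prior × likelihood for each component:
  w_1·p_1 = 0.94 × 0.0358128 = 0.0336641
  w_2·p_2 = 0.06 × 0.111922 = 0.00671532
Marginal: 0.0336641 + 0.00671532 = 0.0403794
So the posterior for Level 2 is 0.00671532 / 0.0403794 ≈ 0.166.

0.166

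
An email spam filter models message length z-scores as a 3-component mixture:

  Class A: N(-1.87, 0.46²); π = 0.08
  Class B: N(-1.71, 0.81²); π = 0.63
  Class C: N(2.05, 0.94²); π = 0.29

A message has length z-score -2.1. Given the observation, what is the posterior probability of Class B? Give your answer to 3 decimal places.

P(component k | x) = P(Z=k)·f_k(x) / marginal(x), where marginal(x) = Σ_j P(Z=j)·f_j(x).
Evaluate each component's likelihood at the observed value:
  p_A = (1/(0.46·√(2π)))·exp(−(-2.1−-1.87)²/(2·0.46²)) = 0.867266·exp(-0.12500) = 0.765359
  p_B = (1/(0.81·√(2π)))·exp(−(-2.1−-1.71)²/(2·0.81²)) = 0.492521·exp(-0.11591) = 0.438617
  p_C = (1/(0.94·√(2π)))·exp(−(-2.1−2.05)²/(2·0.94²)) = 0.424407·exp(-9.74564) = 2.48487e-05
Weight by the priors:
  P(Z=A)·p_A = 0.08 × 0.765359 = 0.0612288
  P(Z=B)·p_B = 0.63 × 0.438617 = 0.276328
  P(Z=C)·p_C = 0.29 × 2.48487e-05 = 7.20612e-06
Denominator: 0.0612288 + 0.276328 + 7.20612e-06 = 0.337564
P(Class B | -2.1) ≈ 0.819

0.819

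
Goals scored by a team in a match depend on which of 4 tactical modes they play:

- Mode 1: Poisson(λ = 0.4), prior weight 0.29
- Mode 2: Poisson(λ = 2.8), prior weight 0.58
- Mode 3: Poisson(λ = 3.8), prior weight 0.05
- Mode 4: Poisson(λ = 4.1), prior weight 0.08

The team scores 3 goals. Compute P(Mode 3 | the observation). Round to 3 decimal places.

0.065

P(component k | x) = π_k·f_k(x) / marginal(x), where marginal(x) = Σ_j π_j·f_j(x).
Evaluate each component's likelihood at the observed value:
  p_1 = e^(−0.4)·0.4^3/3! = 0.00715008
  p_2 = e^(−2.8)·2.8^3/3! = 0.222484
  p_3 = e^(−3.8)·3.8^3/3! = 0.204588
  p_4 = e^(−4.1)·4.1^3/3! = 0.190368
Unnormalised posteriors:
  π_1·p_1 = 0.29 × 0.00715008 = 0.00207352
  π_2·p_2 = 0.58 × 0.222484 = 0.129041
  π_3·p_3 = 0.05 × 0.204588 = 0.0102294
  π_4·p_4 = 0.08 × 0.190368 = 0.0152294
Evidence: 0.00207352 + 0.129041 + 0.0102294 + 0.0152294 = 0.156573
Responsibility of Mode 3: 0.0102294 / 0.156573 ≈ 0.065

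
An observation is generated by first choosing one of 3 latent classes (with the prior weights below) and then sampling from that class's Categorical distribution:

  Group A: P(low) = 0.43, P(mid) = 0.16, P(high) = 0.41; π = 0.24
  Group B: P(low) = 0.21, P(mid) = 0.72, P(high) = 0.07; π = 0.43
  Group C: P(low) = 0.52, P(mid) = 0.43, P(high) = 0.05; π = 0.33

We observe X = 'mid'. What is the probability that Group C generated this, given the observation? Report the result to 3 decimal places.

0.290

The responsibility of component k is w_k f_k(x) divided by Σ_j w_j f_j(x).
Component likelihoods at x = 'mid':
  p_A = 0.16
  p_B = 0.72
  p_C = 0.43
Multiply by the mixture weights:
  w_A·p_A = 0.24 × 0.16 = 0.0384
  w_B·p_B = 0.43 × 0.72 = 0.3096
  w_C·p_C = 0.33 × 0.43 = 0.1419
Evidence: 0.0384 + 0.3096 + 0.1419 = 0.4899
So the posterior for Group C is 0.1419 / 0.4899 ≈ 0.290.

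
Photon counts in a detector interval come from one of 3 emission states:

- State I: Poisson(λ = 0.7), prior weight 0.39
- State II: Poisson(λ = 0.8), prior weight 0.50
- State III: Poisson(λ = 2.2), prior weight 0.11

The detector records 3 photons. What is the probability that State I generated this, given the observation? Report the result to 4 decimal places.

By Bayes' theorem, P(k | x) = P(Z=k) f_k(x) / Σ_j P(Z=j) f_j(x).
Poisson probabilities:
  L_I = 0.0283881
  L_II = 0.0383427
  L_III = 0.196639
Prior × likelihood for each component:
  P(Z=I)·L_I = 0.39 × 0.0283881 = 0.0110714
  P(Z=II)·L_II = 0.50 × 0.0383427 = 0.0191714
  P(Z=III)·L_III = 0.11 × 0.196639 = 0.0216303
Normaliser: 0.0110714 + 0.0191714 + 0.0216303 = 0.051873
So the posterior for State I is 0.0110714 / 0.051873 ≈ 0.2134.

0.2134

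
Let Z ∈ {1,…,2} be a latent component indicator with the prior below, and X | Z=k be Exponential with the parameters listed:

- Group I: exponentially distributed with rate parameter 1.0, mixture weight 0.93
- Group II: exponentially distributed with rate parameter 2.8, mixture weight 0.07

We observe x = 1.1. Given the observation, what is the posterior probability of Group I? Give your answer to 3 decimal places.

0.972

P(component k | x) = π_k·f_k(x) / marginal(x), where marginal(x) = Σ_j π_j·f_j(x).
Component likelihoods at x = 1.1:
  p_I = 1.0·e^(−1.0·1.1) = 1.0·e^(−1.1000) = 0.332871
  p_II = 2.8·e^(−2.8·1.1) = 2.8·e^(−3.0800) = 0.128686
Multiply by the mixture weights:
  π_I·p_I = 0.93 × 0.332871 = 0.30957
  π_II·p_II = 0.07 × 0.128686 = 0.00900801
Normaliser: 0.30957 + 0.00900801 = 0.318578
So the posterior for Group I is 0.30957 / 0.318578 ≈ 0.972.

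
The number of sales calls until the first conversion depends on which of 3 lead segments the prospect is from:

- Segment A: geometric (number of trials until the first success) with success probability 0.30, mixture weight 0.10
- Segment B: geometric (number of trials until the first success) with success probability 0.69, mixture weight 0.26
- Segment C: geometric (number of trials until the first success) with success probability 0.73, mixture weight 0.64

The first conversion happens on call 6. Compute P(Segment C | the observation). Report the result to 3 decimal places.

0.108

Apply Bayes' rule: the posterior for each component is proportional to its prior times its likelihood at x.
Component likelihoods at x = 6:
  p_A = 0.050421
  p_B = 0.00197541
  p_C = 0.00104747
Multiply by the mixture weights:
  w_A·p_A = 0.10 × 0.050421 = 0.0050421
  w_B·p_B = 0.26 × 0.00197541 = 0.000513607
  w_C·p_C = 0.64 × 0.00104747 = 0.000670381
Marginal: 0.0050421 + 0.000513607 + 0.000670381 = 0.00622609
P(Segment C | data) = 0.000670381 / 0.00622609 ≈ 0.108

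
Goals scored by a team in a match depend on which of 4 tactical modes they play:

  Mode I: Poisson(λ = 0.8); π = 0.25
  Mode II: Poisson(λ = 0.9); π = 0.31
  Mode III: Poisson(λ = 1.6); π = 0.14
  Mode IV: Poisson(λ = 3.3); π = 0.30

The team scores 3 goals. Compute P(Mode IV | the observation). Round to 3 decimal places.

Apply Bayes' rule: the posterior for each component is proportional to its prior times its likelihood at x.
Poisson probabilities:
  L_I = e^(−0.8)·0.8^3/3! = 0.0383427
  L_II = e^(−0.9)·0.9^3/3! = 0.0493982
  L_III = e^(−1.6)·1.6^3/3! = 0.137828
  L_IV = e^(−3.3)·3.3^3/3! = 0.220912
Multiply by the mixture weights:
  w_I·L_I = 0.25 × 0.0383427 = 0.00958568
  w_II·L_II = 0.31 × 0.0493982 = 0.0153134
  w_III·L_III = 0.14 × 0.137828 = 0.0192959
  w_IV·L_IV = 0.30 × 0.220912 = 0.0662735
Normaliser: 0.00958568 + 0.0153134 + 0.0192959 + 0.0662735 = 0.110469
P(Mode IV | x) ≈ 0.600

0.600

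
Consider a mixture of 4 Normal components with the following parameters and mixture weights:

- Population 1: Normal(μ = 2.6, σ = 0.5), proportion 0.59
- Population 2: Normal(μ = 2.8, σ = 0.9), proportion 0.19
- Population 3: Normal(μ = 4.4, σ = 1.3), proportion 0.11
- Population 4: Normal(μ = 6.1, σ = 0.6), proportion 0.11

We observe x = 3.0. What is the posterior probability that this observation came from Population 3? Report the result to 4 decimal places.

0.0427

P(component k | x) = w_k·f_k(x) / marginal(x), where marginal(x) = Σ_j w_j·f_j(x).
Component likelihoods at x = 3.0:
  L_1 = (1/(0.5·√(2π)))·exp(−(3.0−2.6)²/(2·0.5²)) = 0.797885·exp(-0.32000) = 0.579383
  L_2 = (1/(0.9·√(2π)))·exp(−(3.0−2.8)²/(2·0.9²)) = 0.443269·exp(-0.02469) = 0.432458
  L_3 = (1/(1.3·√(2π)))·exp(−(3.0−4.4)²/(2·1.3²)) = 0.306879·exp(-0.57988) = 0.171841
  L_4 = (1/(0.6·√(2π)))·exp(−(3.0−6.1)²/(2·0.6²)) = 0.664904·exp(-13.34722) = 1.06202e-06
Multiply by the mixture weights:
  w_1·L_1 = 0.59 × 0.579383 = 0.341836
  w_2·L_2 = 0.19 × 0.432458 = 0.0821671
  w_3·L_3 = 0.11 × 0.171841 = 0.0189025
  w_4·L_4 = 0.11 × 1.06202e-06 = 1.16823e-07
Marginal: 0.341836 + 0.0821671 + 0.0189025 + 1.16823e-07 = 0.442906
Responsibility of Population 3: 0.0189025 / 0.442906 ≈ 0.0427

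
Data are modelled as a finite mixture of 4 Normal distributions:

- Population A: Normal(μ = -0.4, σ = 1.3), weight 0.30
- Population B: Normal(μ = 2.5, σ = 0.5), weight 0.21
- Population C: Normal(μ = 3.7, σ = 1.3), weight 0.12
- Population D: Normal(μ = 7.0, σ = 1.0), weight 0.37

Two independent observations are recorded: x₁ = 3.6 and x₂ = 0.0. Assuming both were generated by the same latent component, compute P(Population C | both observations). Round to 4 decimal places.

Apply Bayes' rule: the posterior for each component is proportional to its prior times its likelihood at x.
Since both observations come from the same component, the likelihood for component k is f_k(x₁)·f_k(x₂).
  p_A = [(1/(1.3·√(2π)))·exp(−(3.6−-0.4)²/(2·1.3²)) = 0.306879·exp(-4.73373) = 0.00269858] × [0.29269] = 0.000789847
  p_B = [(1/(0.5·√(2π)))·exp(−(3.6−2.5)²/(2·0.5²)) = 0.797885·exp(-2.42000) = 0.0709492] × [2.97344e-06] = 2.10963e-07
  p_C = [(1/(1.3·√(2π)))·exp(−(3.6−3.7)²/(2·1.3²)) = 0.306879·exp(-0.00296) = 0.305972] × [0.00534497] = 0.00163541
  p_D = [(1/(1.0·√(2π)))·exp(−(3.6−7.0)²/(2·1.0²)) = 0.398942·exp(-5.78000) = 0.00123222] × [9.13472e-12] = 1.1256e-14
Prior × likelihood for each component:
  π_A·p_A = 0.30 × 0.000789847 = 0.000236954
  π_B·p_B = 0.21 × 2.10963e-07 = 4.43022e-08
  π_C·p_C = 0.12 × 0.00163541 = 0.00019625
  π_D·p_D = 0.37 × 1.1256e-14 = 4.16471e-15
Marginal: 0.000236954 + 4.43022e-08 + 0.00019625 + 4.16471e-15 = 0.000433248
P(Population C | data) ≈ 0.4530

0.4530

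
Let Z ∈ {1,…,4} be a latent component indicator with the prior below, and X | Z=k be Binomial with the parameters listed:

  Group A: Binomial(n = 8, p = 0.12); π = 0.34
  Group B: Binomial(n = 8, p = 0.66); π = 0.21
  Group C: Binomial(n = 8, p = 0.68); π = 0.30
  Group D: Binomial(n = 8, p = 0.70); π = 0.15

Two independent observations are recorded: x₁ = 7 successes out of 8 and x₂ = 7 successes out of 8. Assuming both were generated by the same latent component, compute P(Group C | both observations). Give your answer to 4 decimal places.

P(component k | x) = P(Z=k)·f_k(x) / marginal(x), where marginal(x) = Σ_j P(Z=j)·f_j(x).
Since both observations come from the same component, the likelihood for component k is f_k(x₁)·f_k(x₂).
  p_A = [C(8,7)·0.12^7·0.88^1 = 8·3.58318e-07·0.88 = 2.52256e-06] × [2.52256e-06] = 6.36331e-12
  p_B = [C(8,7)·0.66^7·0.34^1 = 8·0.0545516·0.34 = 0.14838] × [0.14838] = 0.0220167
  p_C = [C(8,7)·0.68^7·0.32^1 = 8·0.0672299·0.32 = 0.172109] × [0.172109] = 0.0296213
  p_D = [C(8,7)·0.70^7·0.30^1 = 8·0.0823543·0.3 = 0.19765] × [0.19765] = 0.0390656
Unnormalised posteriors:
  P(Z=A)·p_A = 0.34 × 6.36331e-12 = 2.16352e-12
  P(Z=B)·p_B = 0.21 × 0.0220167 = 0.00462351
  P(Z=C)·p_C = 0.30 × 0.0296213 = 0.0088864
  P(Z=D)·p_D = 0.15 × 0.0390656 = 0.00585985
Normaliser: 2.16352e-12 + 0.00462351 + 0.0088864 + 0.00585985 = 0.0193698
Responsibility of Group C: 0.0088864 / 0.0193698 ≈ 0.4588

0.4588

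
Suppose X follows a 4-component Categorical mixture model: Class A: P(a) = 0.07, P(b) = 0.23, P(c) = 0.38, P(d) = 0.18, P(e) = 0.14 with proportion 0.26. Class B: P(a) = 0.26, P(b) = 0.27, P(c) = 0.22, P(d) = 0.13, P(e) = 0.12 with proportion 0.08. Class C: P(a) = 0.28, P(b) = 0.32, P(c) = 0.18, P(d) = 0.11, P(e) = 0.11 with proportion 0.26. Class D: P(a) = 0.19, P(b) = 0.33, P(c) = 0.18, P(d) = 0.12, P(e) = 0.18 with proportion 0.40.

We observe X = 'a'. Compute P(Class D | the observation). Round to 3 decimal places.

Apply Bayes' rule: the posterior for each component is proportional to its prior times its likelihood at x.
Evaluate each component's likelihood at the observed value:
  p_A = P(a | comp) = 0.07
  p_B = P(a | comp) = 0.26
  p_C = P(a | comp) = 0.28
  p_D = P(a | comp) = 0.19
Weight by the priors:
  w_A·p_A = 0.26 × 0.07 = 0.0182
  w_B·p_B = 0.08 × 0.26 = 0.0208
  w_C·p_C = 0.26 × 0.28 = 0.0728
  w_D·p_D = 0.40 × 0.19 = 0.076
Evidence: 0.0182 + 0.0208 + 0.0728 + 0.076 = 0.1878
P(Class D | x) = 0.076 / 0.1878 ≈ 0.405

0.405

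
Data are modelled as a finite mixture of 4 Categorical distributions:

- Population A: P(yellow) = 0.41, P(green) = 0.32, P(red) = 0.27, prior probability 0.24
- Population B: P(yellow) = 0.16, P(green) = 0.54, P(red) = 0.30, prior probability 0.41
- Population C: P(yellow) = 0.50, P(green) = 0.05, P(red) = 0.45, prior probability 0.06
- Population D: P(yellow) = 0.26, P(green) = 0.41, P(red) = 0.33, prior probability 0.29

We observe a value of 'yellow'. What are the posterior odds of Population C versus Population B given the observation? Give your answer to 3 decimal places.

Since P(k|x) ∝ π_k f_k(x), the posterior odds are π_i f_i(x) / (π_j f_j(x)).
Categorical probabilities:
  L_A = P(yellow | comp) = 0.41
  L_B = P(yellow | comp) = 0.16
  L_C = P(yellow | comp) = 0.50
  L_D = P(yellow | comp) = 0.26
0.03 / 0.0656 ≈ 0.457

0.457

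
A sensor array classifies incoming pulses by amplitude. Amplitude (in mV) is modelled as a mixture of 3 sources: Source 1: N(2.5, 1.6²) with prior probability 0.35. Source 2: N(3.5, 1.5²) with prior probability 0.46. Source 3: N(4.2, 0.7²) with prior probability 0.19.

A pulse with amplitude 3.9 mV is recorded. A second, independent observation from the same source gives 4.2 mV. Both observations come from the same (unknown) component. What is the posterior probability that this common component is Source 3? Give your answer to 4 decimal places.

0.6060

By Bayes' theorem, P(k | x) = π_k f_k(x) / Σ_j π_j f_j(x).
Since both observations come from the same component, the likelihood for component k is f_k(x₁)·f_k(x₂).
  f_1 = [0.170034] × [0.141792] = 0.0241095
  f_2 = [0.256671] × [0.238522] = 0.0612218
  f_3 = [0.51991] × [0.569918] = 0.296306
Prior × likelihood for each component:
  π_1·f_1 = 0.35 × 0.0241095 = 0.00843832
  π_2·f_2 = 0.46 × 0.0612218 = 0.028162
  π_3·f_3 = 0.19 × 0.296306 = 0.0562981
Normaliser: 0.00843832 + 0.028162 + 0.0562981 = 0.0928984
P(Source 3 | x₁,x₂) ≈ 0.6060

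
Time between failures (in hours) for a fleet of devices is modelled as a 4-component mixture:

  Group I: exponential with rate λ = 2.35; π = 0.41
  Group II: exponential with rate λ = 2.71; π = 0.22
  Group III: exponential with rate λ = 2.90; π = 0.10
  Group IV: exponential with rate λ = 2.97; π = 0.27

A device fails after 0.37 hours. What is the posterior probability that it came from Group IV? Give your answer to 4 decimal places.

The responsibility of component k is P(Z=k) f_k(x) divided by Σ_j P(Z=j) f_j(x).
Exponential densities:
  L_I = 0.985029
  L_II = 0.994265
  L_III = 0.991745
  L_IV = 0.989715
Weight by the priors:
  P(Z=I)·L_I = 0.41 × 0.985029 = 0.403862
  P(Z=II)·L_II = 0.22 × 0.994265 = 0.218738
  P(Z=III)·L_III = 0.10 × 0.991745 = 0.0991745
  P(Z=IV)·L_IV = 0.27 × 0.989715 = 0.267223
Normaliser: 0.403862 + 0.218738 + 0.0991745 + 0.267223 = 0.988998
Responsibility of Group IV: 0.267223 / 0.988998 ≈ 0.2702

0.2702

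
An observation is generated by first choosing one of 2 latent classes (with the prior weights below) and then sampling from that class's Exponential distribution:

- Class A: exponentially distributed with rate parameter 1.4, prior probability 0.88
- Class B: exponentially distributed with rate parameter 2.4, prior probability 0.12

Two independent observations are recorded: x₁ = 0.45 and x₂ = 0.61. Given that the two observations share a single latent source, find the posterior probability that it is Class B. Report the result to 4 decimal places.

0.1219

P(component k | x) = π_k·f_k(x) / marginal(x), where marginal(x) = Σ_j π_j·f_j(x).
Since both observations come from the same component, the likelihood for component k is f_k(x₁)·f_k(x₂).
  L_A = [0.745629] × [0.595992] = 0.444389
  L_B = [0.815029] × [0.555142] = 0.452457
Weight by the priors:
  π_A·L_A = 0.88 × 0.444389 = 0.391062
  π_B·L_B = 0.12 × 0.452457 = 0.0542948
Sum: 0.391062 + 0.0542948 = 0.445357
P(Class B | data) = 0.0542948 / 0.445357 ≈ 0.1219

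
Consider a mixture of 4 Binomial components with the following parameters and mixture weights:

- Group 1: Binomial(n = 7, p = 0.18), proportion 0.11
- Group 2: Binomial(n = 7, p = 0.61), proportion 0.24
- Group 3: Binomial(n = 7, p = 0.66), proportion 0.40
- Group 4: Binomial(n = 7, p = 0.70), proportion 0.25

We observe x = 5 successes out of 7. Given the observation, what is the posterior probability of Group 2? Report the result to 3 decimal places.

The responsibility of component k is w_k f_k(x) divided by Σ_j w_j f_j(x).
Component likelihoods at x = 5 successes out of 7:
  p_1 = 0.00266815
  p_2 = 0.269773
  p_3 = 0.304016
  p_4 = 0.317652
Unnormalised posteriors:
  w_1·p_1 = 0.11 × 0.00266815 = 0.000293496
  w_2·p_2 = 0.24 × 0.269773 = 0.0647454
  w_3·p_3 = 0.40 × 0.304016 = 0.121607
  w_4·p_4 = 0.25 × 0.317652 = 0.0794131
Marginal: 0.000293496 + 0.0647454 + 0.121607 + 0.0794131 = 0.266058
Responsibility of Group 2: 0.0647454 / 0.266058 ≈ 0.243

0.243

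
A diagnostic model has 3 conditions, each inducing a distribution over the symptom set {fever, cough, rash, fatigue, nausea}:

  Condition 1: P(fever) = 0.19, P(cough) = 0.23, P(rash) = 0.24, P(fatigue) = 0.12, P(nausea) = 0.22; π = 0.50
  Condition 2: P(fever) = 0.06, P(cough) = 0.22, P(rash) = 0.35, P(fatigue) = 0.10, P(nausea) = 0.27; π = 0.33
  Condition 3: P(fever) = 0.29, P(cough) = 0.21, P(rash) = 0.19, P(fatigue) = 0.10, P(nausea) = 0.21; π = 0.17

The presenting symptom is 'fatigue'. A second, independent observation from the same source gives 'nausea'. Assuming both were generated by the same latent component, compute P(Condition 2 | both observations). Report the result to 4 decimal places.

Apply Bayes' rule: the posterior for each component is proportional to its prior times its likelihood at x.
Since both observations come from the same component, the likelihood for component k is f_k(x₁)·f_k(x₂).
  p_1 = [P(fatigue | comp) = 0.12] × [0.22] = 0.0264
  p_2 = [P(fatigue | comp) = 0.10] × [0.27] = 0.027
  p_3 = [P(fatigue | comp) = 0.10] × [0.21] = 0.021
Prior × likelihood for each component:
  π_1·p_1 = 0.50 × 0.0264 = 0.0132
  π_2·p_2 = 0.33 × 0.027 = 0.00891
  π_3·p_3 = 0.17 × 0.021 = 0.00357
Sum: 0.0132 + 0.00891 + 0.00357 = 0.02568
P(Condition 2 | x₁,x₂) = 0.00891 / 0.02568 ≈ 0.3470

0.3470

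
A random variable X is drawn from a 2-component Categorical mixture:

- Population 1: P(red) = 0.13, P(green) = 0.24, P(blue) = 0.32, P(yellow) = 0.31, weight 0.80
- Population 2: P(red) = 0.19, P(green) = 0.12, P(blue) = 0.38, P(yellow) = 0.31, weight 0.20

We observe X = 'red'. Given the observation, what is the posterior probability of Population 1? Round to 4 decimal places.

0.7324

P(component k | x) = w_k·f_k(x) / marginal(x), where marginal(x) = Σ_j w_j·f_j(x).
Categorical probabilities:
  p_1 = 0.13
  p_2 = 0.19
Unnormalised posteriors:
  w_1·p_1 = 0.80 × 0.13 = 0.104
  w_2·p_2 = 0.20 × 0.19 = 0.038
Marginal: 0.104 + 0.038 = 0.142
So the posterior for Population 1 is 0.104 / 0.142 ≈ 0.7324.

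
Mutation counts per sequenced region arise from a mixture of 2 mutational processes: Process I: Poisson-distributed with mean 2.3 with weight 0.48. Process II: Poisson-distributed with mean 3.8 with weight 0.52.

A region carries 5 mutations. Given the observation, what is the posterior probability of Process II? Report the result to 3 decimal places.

0.748

By Bayes' theorem, P(k | x) = w_k f_k(x) / Σ_j w_j f_j(x).
Component likelihoods at x = 5 mutations:
  p_I = e^(−2.3)·2.3^5/5! = 0.053775
  p_II = e^(−3.8)·3.8^5/5! = 0.147713
Prior × likelihood for each component:
  w_I·p_I = 0.48 × 0.053775 = 0.025812
  w_II·p_II = 0.52 × 0.147713 = 0.0768106
Sum: 0.025812 + 0.0768106 = 0.102623
P(Process II | 5 mutations) = 0.0768106 / 0.102623 ≈ 0.748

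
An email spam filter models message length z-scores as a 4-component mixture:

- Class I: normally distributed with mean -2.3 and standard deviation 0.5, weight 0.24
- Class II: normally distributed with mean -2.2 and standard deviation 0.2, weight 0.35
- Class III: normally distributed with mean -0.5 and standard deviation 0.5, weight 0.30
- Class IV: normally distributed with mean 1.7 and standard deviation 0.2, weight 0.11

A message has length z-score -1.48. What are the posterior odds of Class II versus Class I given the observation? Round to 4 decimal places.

0.0215

Posterior odds = (P(Z=i) f_i(x)) / (P(Z=j) f_j(x)); the normalising sum cancels.
Component likelihoods at x = -1.48:
  f_I = 0.207922
  f_II = 0.00305951
  f_III = 0.116882
  f_IV = 2.52863e-55
Posterior odds = (P(Z=II)·f_II) / (P(Z=I)·f_I) = (0.35·0.00305951) / (0.24·0.207922) = 0.00107083 / 0.0499013 ≈ 0.0215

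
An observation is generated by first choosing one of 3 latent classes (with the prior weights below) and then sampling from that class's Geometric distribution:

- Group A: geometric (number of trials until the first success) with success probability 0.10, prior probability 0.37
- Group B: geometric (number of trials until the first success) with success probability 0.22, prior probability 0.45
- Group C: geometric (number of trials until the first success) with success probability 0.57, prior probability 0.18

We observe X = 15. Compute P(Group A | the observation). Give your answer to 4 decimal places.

0.7348

The responsibility of component k is π_k f_k(x) divided by Σ_j π_j f_j(x).
Geometric probabilities:
  p_A = 0.10·(1−0.10)^14 = 0.10·0.228768 = 0.0228768
  p_B = 0.22·(1−0.22)^14 = 0.22·0.0308549 = 0.00678808
  p_C = 0.57·(1−0.57)^14 = 0.57·7.38854e-06 = 4.21147e-06
Prior × likelihood for each component:
  π_A·p_A = 0.37 × 0.0228768 = 0.00846441
  π_B·p_B = 0.45 × 0.00678808 = 0.00305464
  π_C·p_C = 0.18 × 4.21147e-06 = 7.58064e-07
Denominator: 0.00846441 + 0.00305464 + 7.58064e-07 = 0.0115198
So the posterior for Group A is 0.00846441 / 0.0115198 ≈ 0.7348.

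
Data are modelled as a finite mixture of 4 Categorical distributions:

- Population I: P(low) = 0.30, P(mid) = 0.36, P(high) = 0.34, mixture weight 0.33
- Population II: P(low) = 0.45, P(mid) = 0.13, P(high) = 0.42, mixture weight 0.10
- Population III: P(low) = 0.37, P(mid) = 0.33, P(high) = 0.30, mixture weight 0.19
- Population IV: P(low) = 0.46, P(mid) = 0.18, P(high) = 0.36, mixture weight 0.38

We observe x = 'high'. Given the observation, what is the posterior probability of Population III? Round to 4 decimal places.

0.1638

The responsibility of component k is w_k f_k(x) divided by Σ_j w_j f_j(x).
Evaluate each component's likelihood at the observed value:
  p_I = 0.34
  p_II = 0.42
  p_III = 0.3
  p_IV = 0.36
Prior × likelihood for each component:
  w_I·p_I = 0.33 × 0.34 = 0.1122
  w_II·p_II = 0.10 × 0.42 = 0.042
  w_III·p_III = 0.19 × 0.3 = 0.057
  w_IV·p_IV = 0.38 × 0.36 = 0.1368
Evidence: 0.1122 + 0.042 + 0.057 + 0.1368 = 0.348
P(Population III | x) = 0.057 / 0.348 ≈ 0.1638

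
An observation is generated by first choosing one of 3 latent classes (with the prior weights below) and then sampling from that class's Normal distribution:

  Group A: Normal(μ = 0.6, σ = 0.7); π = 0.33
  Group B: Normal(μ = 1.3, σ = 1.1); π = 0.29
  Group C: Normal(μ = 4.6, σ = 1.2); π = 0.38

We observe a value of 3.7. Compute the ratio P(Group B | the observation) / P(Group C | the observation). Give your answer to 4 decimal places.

The posterior odds equal the prior odds times the likelihood ratio: (π_i/π_j)·(f_i(x)/f_j(x)).
Evaluate each component's likelihood at the observed value:
  L_A = 3.14099e-05
  L_B = 0.0335602
  L_C = 0.250948
0.00973246 / 0.0953602 ≈ 0.1021

0.1021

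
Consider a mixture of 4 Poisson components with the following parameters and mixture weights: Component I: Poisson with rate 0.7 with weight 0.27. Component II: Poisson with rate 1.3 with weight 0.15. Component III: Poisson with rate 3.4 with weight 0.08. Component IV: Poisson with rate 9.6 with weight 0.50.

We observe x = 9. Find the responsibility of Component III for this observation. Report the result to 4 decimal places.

The responsibility of component k is π_k f_k(x) divided by Σ_j π_j f_j(x).
Evaluate each component's likelihood at the observed value:
  p_I = 5.52221e-08
  p_II = 7.96424e-06
  p_III = 0.00558401
  p_IV = 0.129256
Unnormalised posteriors:
  π_I·p_I = 0.27 × 5.52221e-08 = 1.491e-08
  π_II·p_II = 0.15 × 7.96424e-06 = 1.19464e-06
  π_III·p_III = 0.08 × 0.00558401 = 0.000446721
  π_IV·p_IV = 0.50 × 0.129256 = 0.064628
Marginal: 1.491e-08 + 1.19464e-06 + 0.000446721 + 0.064628 = 0.065076
So the posterior for Component III is 0.000446721 / 0.065076 ≈ 0.0069.

0.0069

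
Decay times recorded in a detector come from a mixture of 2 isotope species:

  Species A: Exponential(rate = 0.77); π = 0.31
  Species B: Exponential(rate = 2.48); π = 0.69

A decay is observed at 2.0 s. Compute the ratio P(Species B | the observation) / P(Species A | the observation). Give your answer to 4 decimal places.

0.2345

Since P(k|x) ∝ w_k f_k(x), the posterior odds are w_i f_i(x) / (w_j f_j(x)).
Evaluate each component's likelihood at the observed value:
  f_A = 0.165073
  f_B = 0.0173921
Odds = (0.69/0.31) × (0.0173921/0.165073) = 2.22581 × 0.10536 ≈ 0.2345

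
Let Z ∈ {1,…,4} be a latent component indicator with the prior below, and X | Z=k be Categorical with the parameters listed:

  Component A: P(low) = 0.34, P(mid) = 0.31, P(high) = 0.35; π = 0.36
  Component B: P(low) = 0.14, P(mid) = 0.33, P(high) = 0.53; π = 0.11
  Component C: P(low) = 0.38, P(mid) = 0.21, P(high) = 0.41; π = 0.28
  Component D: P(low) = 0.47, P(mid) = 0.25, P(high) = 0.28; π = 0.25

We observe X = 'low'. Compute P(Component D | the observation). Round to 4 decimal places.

The responsibility of component k is P(Z=k) f_k(x) divided by Σ_j P(Z=j) f_j(x).
Categorical probabilities:
  f_A = 0.34
  f_B = 0.14
  f_C = 0.38
  f_D = 0.47
Multiply by the mixture weights:
  P(Z=A)·f_A = 0.36 × 0.34 = 0.1224
  P(Z=B)·f_B = 0.11 × 0.14 = 0.0154
  P(Z=C)·f_C = 0.28 × 0.38 = 0.1064
  P(Z=D)·f_D = 0.25 × 0.47 = 0.1175
Evidence: 0.1224 + 0.0154 + 0.1064 + 0.1175 = 0.3617
P(Component D | data) ≈ 0.3249

0.3249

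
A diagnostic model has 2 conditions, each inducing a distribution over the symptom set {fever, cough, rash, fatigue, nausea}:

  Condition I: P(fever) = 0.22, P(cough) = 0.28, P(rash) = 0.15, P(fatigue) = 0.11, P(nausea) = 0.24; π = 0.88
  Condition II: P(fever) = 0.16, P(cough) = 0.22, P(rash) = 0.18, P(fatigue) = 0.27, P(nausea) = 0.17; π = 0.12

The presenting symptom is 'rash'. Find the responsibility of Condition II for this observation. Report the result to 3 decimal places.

0.141

The responsibility of component k is P(Z=k) f_k(x) divided by Σ_j P(Z=j) f_j(x).
Categorical probabilities:
  L_I = 0.15
  L_II = 0.18
Multiply by the mixture weights:
  P(Z=I)·L_I = 0.88 × 0.15 = 0.132
  P(Z=II)·L_II = 0.12 × 0.18 = 0.0216
Marginal: 0.132 + 0.0216 = 0.1536
P(Condition II | the observation) = 0.0216 / 0.1536 ≈ 0.141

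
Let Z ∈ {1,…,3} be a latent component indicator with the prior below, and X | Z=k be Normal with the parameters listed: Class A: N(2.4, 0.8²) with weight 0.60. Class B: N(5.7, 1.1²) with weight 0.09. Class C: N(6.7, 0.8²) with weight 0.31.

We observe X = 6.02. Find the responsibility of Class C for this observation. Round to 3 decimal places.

0.775

The responsibility of component k is π_k f_k(x) divided by Σ_j π_j f_j(x).
Component likelihoods at x = 6.02:
  p_A = (1/(0.8·√(2π)))·exp(−(6.02−2.4)²/(2·0.8²)) = 0.498678·exp(-10.23781) = 1.78482e-05
  p_B = (1/(1.1·√(2π)))·exp(−(6.02−5.7)²/(2·1.1²)) = 0.362675·exp(-0.04231) = 0.347649
  p_C = (1/(0.8·√(2π)))·exp(−(6.02−6.7)²/(2·0.8²)) = 0.498678·exp(-0.36125) = 0.347481
Weight by the priors:
  π_A·p_A = 0.60 × 1.78482e-05 = 1.07089e-05
  π_B·p_B = 0.09 × 0.347649 = 0.0312884
  π_C·p_C = 0.31 × 0.347481 = 0.107719
Marginal: 1.07089e-05 + 0.0312884 + 0.107719 = 0.139018
P(Class C | the observation) = 0.107719 / 0.139018 ≈ 0.775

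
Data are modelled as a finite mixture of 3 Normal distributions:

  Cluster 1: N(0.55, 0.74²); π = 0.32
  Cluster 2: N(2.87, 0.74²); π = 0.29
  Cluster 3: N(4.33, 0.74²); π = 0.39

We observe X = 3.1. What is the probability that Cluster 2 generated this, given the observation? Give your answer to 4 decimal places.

0.7366

The responsibility of component k is P(Z=k) f_k(x) divided by Σ_j P(Z=j) f_j(x).
Evaluate each component's likelihood at the observed value:
  f_1 = 0.00142283
  f_2 = 0.51369
  f_3 = 0.13544
Multiply by the mixture weights:
  P(Z=1)·f_1 = 0.32 × 0.00142283 = 0.000455307
  P(Z=2)·f_2 = 0.29 × 0.51369 = 0.14897
  P(Z=3)·f_3 = 0.39 × 0.13544 = 0.0528217
Normaliser: 0.000455307 + 0.14897 + 0.0528217 = 0.202247
P(Cluster 2 | 3.1) = 0.14897 / 0.202247 ≈ 0.7366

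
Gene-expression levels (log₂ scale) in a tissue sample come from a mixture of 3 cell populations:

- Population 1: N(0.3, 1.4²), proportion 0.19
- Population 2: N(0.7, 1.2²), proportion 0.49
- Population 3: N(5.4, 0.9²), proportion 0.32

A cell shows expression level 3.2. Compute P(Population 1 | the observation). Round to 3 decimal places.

0.197

Posterior ∝ prior × likelihood, so P(k | x) ∝ P(Z=k) f_k(x); normalise over all components.
Evaluate each component's likelihood at the observed value:
  L_1 = (1/(1.4·√(2π)))·exp(−(3.2−0.3)²/(2·1.4²)) = 0.284959·exp(-2.14541) = 0.033346
  L_2 = (1/(1.2·√(2π)))·exp(−(3.2−0.7)²/(2·1.2²)) = 0.332452·exp(-2.17014) = 0.0379533
  L_3 = (1/(0.9·√(2π)))·exp(−(3.2−5.4)²/(2·0.9²)) = 0.443269·exp(-2.98765) = 0.0223432
Prior × likelihood for each component:
  P(Z=1)·L_1 = 0.19 × 0.033346 = 0.00633573
  P(Z=2)·L_2 = 0.49 × 0.0379533 = 0.0185971
  P(Z=3)·L_3 = 0.32 × 0.0223432 = 0.00714983
Sum: 0.00633573 + 0.0185971 + 0.00714983 = 0.0320827
P(Population 1 | x) = 0.00633573 / 0.0320827 ≈ 0.197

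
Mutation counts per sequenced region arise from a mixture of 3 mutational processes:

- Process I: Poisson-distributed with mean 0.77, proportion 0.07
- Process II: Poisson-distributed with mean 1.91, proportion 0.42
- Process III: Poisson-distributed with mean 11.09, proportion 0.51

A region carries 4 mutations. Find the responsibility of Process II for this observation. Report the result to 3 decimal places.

0.865

Apply Bayes' rule: the posterior for each component is proportional to its prior times its likelihood at x.
Evaluate each component's likelihood at the observed value:
  p_I = e^(−0.77)·0.77^4/4! = 0.0067818
  p_II = e^(−1.91)·1.91^4/4! = 0.0821145
  p_III = e^(−11.09)·11.09^4/4! = 0.00962031
Multiply by the mixture weights:
  π_I·p_I = 0.07 × 0.0067818 = 0.000474726
  π_II·p_II = 0.42 × 0.0821145 = 0.0344881
  π_III·p_III = 0.51 × 0.00962031 = 0.00490636
Marginal: 0.000474726 + 0.0344881 + 0.00490636 = 0.0398692
P(Process II | data) = 0.0344881 / 0.0398692 ≈ 0.865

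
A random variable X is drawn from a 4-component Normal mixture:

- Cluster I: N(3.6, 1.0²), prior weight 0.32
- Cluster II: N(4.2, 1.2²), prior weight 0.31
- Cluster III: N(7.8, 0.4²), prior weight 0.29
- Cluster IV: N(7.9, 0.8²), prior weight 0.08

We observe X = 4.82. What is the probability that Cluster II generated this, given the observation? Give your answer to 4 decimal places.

By Bayes' theorem, P(k | x) = P(Z=k) f_k(x) / Σ_j P(Z=j) f_j(x).
Evaluate each component's likelihood at the observed value:
  f_I = (1/(1.0·√(2π)))·exp(−(4.82−3.6)²/(2·1.0²)) = 0.398942·exp(-0.74420) = 0.189543
  f_II = (1/(1.2·√(2π)))·exp(−(4.82−4.2)²/(2·1.2²)) = 0.332452·exp(-0.13347) = 0.290913
  f_III = (1/(0.4·√(2π)))·exp(−(4.82−7.8)²/(2·0.4²)) = 0.997356·exp(-27.75125) = 8.84373e-13
  f_IV = (1/(0.8·√(2π)))·exp(−(4.82−7.9)²/(2·0.8²)) = 0.498678·exp(-7.41125) = 0.000301408
Unnormalised posteriors:
  P(Z=I)·f_I = 0.32 × 0.189543 = 0.0606538
  P(Z=II)·f_II = 0.31 × 0.290913 = 0.0901829
  P(Z=III)·f_III = 0.29 × 8.84373e-13 = 2.56468e-13
  P(Z=IV)·f_IV = 0.08 × 0.000301408 = 2.41127e-05
Evidence: 0.0606538 + 0.0901829 + 2.56468e-13 + 2.41127e-05 = 0.150861
P(Cluster II | x) = 0.0901829 / 0.150861 ≈ 0.5978

0.5978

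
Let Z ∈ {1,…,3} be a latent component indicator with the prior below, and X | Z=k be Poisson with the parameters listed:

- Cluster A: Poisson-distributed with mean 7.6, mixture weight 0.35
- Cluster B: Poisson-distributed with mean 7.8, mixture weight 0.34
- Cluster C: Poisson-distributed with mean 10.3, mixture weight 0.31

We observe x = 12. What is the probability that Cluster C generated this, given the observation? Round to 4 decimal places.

0.5228

P(component k | x) = w_k·f_k(x) / marginal(x), where marginal(x) = Σ_j w_j·f_j(x).
Poisson probabilities:
  f_A = 0.0387961
  f_B = 0.0433812
  f_C = 0.10011
Unnormalised posteriors:
  w_A·f_A = 0.35 × 0.0387961 = 0.0135786
  w_B·f_B = 0.34 × 0.0433812 = 0.0147496
  w_C·f_C = 0.31 × 0.10011 = 0.031034
Marginal: 0.0135786 + 0.0147496 + 0.031034 = 0.0593623
P(Cluster C | data) = 0.031034 / 0.0593623 ≈ 0.5228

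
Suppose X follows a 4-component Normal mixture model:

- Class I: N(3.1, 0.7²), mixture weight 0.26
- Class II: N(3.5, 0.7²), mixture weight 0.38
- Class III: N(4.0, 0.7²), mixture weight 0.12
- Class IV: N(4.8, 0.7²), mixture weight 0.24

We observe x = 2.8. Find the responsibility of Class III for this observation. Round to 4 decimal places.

The responsibility of component k is P(Z=k) f_k(x) divided by Σ_j P(Z=j) f_j(x).
Evaluate each component's likelihood at the observed value:
  p_I = (1/(0.7·√(2π)))·exp(−(2.8−3.1)²/(2·0.7²)) = 0.569918·exp(-0.09184) = 0.51991
  p_II = (1/(0.7·√(2π)))·exp(−(2.8−3.5)²/(2·0.7²)) = 0.569918·exp(-0.50000) = 0.345672
  p_III = (1/(0.7·√(2π)))·exp(−(2.8−4.0)²/(2·0.7²)) = 0.569918·exp(-1.46939) = 0.131119
  p_IV = (1/(0.7·√(2π)))·exp(−(2.8−4.8)²/(2·0.7²)) = 0.569918·exp(-4.08163) = 0.00962014
Multiply by the mixture weights:
  P(Z=I)·p_I = 0.26 × 0.51991 = 0.135176
  P(Z=II)·p_II = 0.38 × 0.345672 = 0.131356
  P(Z=III)·p_III = 0.12 × 0.131119 = 0.0157343
  P(Z=IV)·p_IV = 0.24 × 0.00962014 = 0.00230883
Denominator: 0.135176 + 0.131356 + 0.0157343 + 0.00230883 = 0.284575
P(Class III | x) = 0.0157343 / 0.284575 ≈ 0.0553

0.0553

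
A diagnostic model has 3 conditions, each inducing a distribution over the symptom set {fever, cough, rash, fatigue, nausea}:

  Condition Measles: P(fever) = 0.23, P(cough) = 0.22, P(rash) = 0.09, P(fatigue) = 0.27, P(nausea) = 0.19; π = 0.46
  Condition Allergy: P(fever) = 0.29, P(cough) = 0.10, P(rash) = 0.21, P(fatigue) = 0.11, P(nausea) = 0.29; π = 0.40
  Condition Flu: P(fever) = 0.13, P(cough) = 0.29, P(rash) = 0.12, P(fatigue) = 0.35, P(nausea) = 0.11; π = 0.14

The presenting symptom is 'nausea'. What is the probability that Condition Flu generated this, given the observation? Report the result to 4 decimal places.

Apply Bayes' rule: the posterior for each component is proportional to its prior times its likelihood at x.
Component likelihoods at x = 'nausea':
  L_Measles = 0.19
  L_Allergy = 0.29
  L_Flu = 0.11
Prior × likelihood for each component:
  π_Measles·L_Measles = 0.46 × 0.19 = 0.0874
  π_Allergy·L_Allergy = 0.40 × 0.29 = 0.116
  π_Flu·L_Flu = 0.14 × 0.11 = 0.0154
Marginal: 0.0874 + 0.116 + 0.0154 = 0.2188
Responsibility of Condition Flu: 0.0154 / 0.2188 ≈ 0.0704

0.0704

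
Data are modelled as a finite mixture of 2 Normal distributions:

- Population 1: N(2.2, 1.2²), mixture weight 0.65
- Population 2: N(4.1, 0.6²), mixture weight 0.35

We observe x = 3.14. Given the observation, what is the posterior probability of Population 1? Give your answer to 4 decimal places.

0.7108

By Bayes' theorem, P(k | x) = w_k f_k(x) / Σ_j w_j f_j(x).
Evaluate each component's likelihood at the observed value:
  f_1 = 0.244616
  f_2 = 0.184868
Weight by the priors:
  w_1·f_1 = 0.65 × 0.244616 = 0.159
  w_2·f_2 = 0.35 × 0.184868 = 0.0647038
Sum: 0.159 + 0.0647038 = 0.223704
P(Population 1 | x) ≈ 0.7108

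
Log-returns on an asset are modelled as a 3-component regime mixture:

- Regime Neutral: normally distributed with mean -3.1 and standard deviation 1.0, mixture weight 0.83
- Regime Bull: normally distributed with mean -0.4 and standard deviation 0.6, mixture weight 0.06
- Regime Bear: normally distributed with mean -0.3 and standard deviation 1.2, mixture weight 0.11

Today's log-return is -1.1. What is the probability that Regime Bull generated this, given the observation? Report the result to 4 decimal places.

0.2142

The responsibility of component k is π_k f_k(x) divided by Σ_j π_j f_j(x).
Normal densities:
  p_Neutral = (1/(1.0·√(2π)))·exp(−(-1.1−-3.1)²/(2·1.0²)) = 0.398942·exp(-2.00000) = 0.053991
  p_Bull = (1/(0.6·√(2π)))·exp(−(-1.1−-0.4)²/(2·0.6²)) = 0.664904·exp(-0.68056) = 0.336664
  p_Bear = (1/(1.2·√(2π)))·exp(−(-1.1−-0.3)²/(2·1.2²)) = 0.332452·exp(-0.22222) = 0.266207
Weight by the priors:
  π_Neutral·p_Neutral = 0.83 × 0.053991 = 0.0448125
  π_Bull·p_Bull = 0.06 × 0.336664 = 0.0201999
  π_Bear·p_Bear = 0.11 × 0.266207 = 0.0292827
Sum: 0.0448125 + 0.0201999 + 0.0292827 = 0.0942951
So the posterior for Regime Bull is 0.0201999 / 0.0942951 ≈ 0.2142.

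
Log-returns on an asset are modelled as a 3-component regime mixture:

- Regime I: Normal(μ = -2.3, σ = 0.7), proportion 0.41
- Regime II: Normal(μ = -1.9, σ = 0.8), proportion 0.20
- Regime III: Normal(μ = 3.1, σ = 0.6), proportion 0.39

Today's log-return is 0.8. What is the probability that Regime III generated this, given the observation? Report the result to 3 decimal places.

The responsibility of component k is π_k f_k(x) divided by Σ_j π_j f_j(x).
Component likelihoods at x = 0.8:
  f_I = (1/(0.7·√(2π)))·exp(−(0.8−-2.3)²/(2·0.7²)) = 0.569918·exp(-9.80612) = 3.14099e-05
  f_II = (1/(0.8·√(2π)))·exp(−(0.8−-1.9)²/(2·0.8²)) = 0.498678·exp(-5.69531) = 0.0016764
  f_III = (1/(0.6·√(2π)))·exp(−(0.8−3.1)²/(2·0.6²)) = 0.664904·exp(-7.34722) = 0.000428451
Unnormalised posteriors:
  π_I·f_I = 0.41 × 3.14099e-05 = 1.28781e-05
  π_II·f_II = 0.20 × 0.0016764 = 0.00033528
  π_III·f_III = 0.39 × 0.000428451 = 0.000167096
Marginal: 1.28781e-05 + 0.00033528 + 0.000167096 = 0.000515254
P(Regime III | the observation) ≈ 0.324

0.324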